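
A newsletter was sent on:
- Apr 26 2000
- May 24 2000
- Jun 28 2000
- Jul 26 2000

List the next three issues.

Aug 23 2000, Sep 27 2000, Oct 25 2000

Gaps: 28, 35, 28 days — a mix of 28 and 35. Every date is a Wednesday.
Each is the 4th Wednesday of its month.
August 2000 — 4th Wednesday is Aug 23 2000.
4th Wednesday of September 2000: Sep 27 2000.
October 2000 — 4th Wednesday is Oct 25 2000.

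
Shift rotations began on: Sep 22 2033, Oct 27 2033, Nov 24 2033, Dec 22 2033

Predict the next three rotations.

These are Thursdays at 28- or 35-day spacing (35, 28, 28).
The pattern: 4th Thursday of the month.
4th Thursday of January 2034: Jan 26 2034.
4th Thursday of February 2034: Feb 23 2034.
March 2034 — 4th Thursday is Mar 23 2034.

Jan 26 2034, Feb 23 2034, Mar 23 2034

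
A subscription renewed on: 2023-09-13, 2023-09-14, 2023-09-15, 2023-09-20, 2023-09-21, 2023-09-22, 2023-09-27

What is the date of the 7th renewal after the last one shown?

2023-10-12

Every event lands on a Wednesday or Thursday or Friday (gaps cycle 1, 1, 5, 1, 1, 5).
So the schedule is: every Wednesday, Thursday and Friday.
The following Thursday is 2023-09-28.
Next Friday: 2023-09-29.
Next Wednesday: 2023-10-04.
Next Thursday: 2023-10-05.
Next Friday: 2023-10-06.
The following Wednesday is 2023-10-11.
The following Thursday is 2023-10-12.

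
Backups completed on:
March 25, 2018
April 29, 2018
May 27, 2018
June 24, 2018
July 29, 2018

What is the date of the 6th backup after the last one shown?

January 27, 2019

These are Sundays with 35, 28, 28, 35-day gaps.
Each is the final Sunday of its month — April 29, 2018 is past the 28th, so '4th Sunday' doesn't fit.
August 2018 ends with Sunday August 26, 2018.
September 2018 ends with Sunday September 30, 2018.
Last Sunday of October 2018: October 28, 2018.
November 2018 ends with Sunday November 25, 2018.
December 2018 ends with Sunday December 30, 2018.
Last Sunday of January 2019: January 27, 2019.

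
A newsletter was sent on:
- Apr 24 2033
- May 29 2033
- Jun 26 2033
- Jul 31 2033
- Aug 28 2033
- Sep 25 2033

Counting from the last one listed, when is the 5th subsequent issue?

Feb 26 2034

All Sundays; the gaps (35, 28, 35, 28, 28) vary with month length.
This is the last Sunday of each month.
Last Sunday of October 2033: Oct 30 2033.
November 2033 ends with Sunday Nov 27 2033.
December 2033 ends with Sunday Dec 25 2033.
January 2034 ends with Sunday Jan 29 2034.
February 2034 ends with Sunday Feb 26 2034.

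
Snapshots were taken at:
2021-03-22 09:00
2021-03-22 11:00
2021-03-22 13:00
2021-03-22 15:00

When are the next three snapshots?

2021-03-22 17:00, 2021-03-22 19:00, 2021-03-22 21:00

The interval is a steady 2 hours (2, 2, 2).
2021-03-22 15:00 + 2 h = 2021-03-22 17:00.
2021-03-22 17:00 + 2 h = 2021-03-22 19:00.
2021-03-22 19:00 + 2 h = 2021-03-22 21:00.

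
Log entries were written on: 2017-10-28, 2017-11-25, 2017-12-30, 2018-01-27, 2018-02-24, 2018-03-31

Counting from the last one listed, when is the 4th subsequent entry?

2018-07-28

Every date is a Saturday; gaps 28, 35, 28, 28, 35 days.
Each is the last Saturday of its month (at least one falls on the 29th or later, ruling out '4th Saturday').
April 2018 ends with Saturday 2018-04-28.
May 2018 ends with Saturday 2018-05-26.
June 2018 ends with Saturday 2018-06-30.
July 2018 ends with Saturday 2018-07-28.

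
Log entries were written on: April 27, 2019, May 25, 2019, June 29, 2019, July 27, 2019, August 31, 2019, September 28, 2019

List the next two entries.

These are Saturdays with 28, 35, 28, 35, 28-day gaps.
Each is the final Saturday of its month — June 29, 2019 is past the 28th, so '4th Saturday' doesn't fit.
October 2019 ends with Saturday October 26, 2019.
November 2019 ends with Saturday November 30, 2019.

October 26, 2019; November 30, 2019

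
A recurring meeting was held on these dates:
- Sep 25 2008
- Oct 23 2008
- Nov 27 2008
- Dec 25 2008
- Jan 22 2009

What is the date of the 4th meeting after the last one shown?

These are Thursdays at 28- or 35-day spacing (28, 35, 28, 28).
The pattern: 4th Thursday of the month.
4th Thursday of February 2009: Feb 26 2009.
March 2009 — 4th Thursday is Mar 26 2009.
April 2009 — 4th Thursday is Apr 23 2009.
May 2009 — 4th Thursday is May 28 2009.

May 28 2009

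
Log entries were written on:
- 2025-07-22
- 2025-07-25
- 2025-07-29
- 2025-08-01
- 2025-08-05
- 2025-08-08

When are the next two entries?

2025-08-12, 2025-08-15

Gaps: 3, 4, 3, 4, 3 days — not constant, but cyclic with period 2.
The events fall on every Tuesday and Friday.
Next Tuesday: 2025-08-12.
Next Friday: 2025-08-15.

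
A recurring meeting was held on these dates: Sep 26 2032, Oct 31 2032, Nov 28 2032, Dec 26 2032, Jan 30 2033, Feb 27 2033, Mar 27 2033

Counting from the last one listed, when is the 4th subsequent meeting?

Jul 31 2033

These are Sundays with 35, 28, 28, 35, 28, 28-day gaps.
Each is the final Sunday of its month — Oct 31 2032 is past the 28th, so '4th Sunday' doesn't fit.
April 2033 ends with Sunday Apr 24 2033.
Last Sunday of May 2033: May 29 2033.
June 2033 ends with Sunday Jun 26 2033.
July 2033 ends with Sunday Jul 31 2033.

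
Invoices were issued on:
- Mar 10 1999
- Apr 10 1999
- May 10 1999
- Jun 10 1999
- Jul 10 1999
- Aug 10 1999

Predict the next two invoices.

Sep 10 1999, Oct 10 1999

Each date is the 10th; the gaps (31, 30, 31, 30, 31) track the month lengths.
The rule is the 10th of each month.
September 1999: Sep 10 1999.
October 1999: Oct 10 1999.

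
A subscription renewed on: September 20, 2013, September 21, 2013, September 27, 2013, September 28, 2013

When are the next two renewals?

The gap pattern 1, 6, 1 repeats every 2 events.
These are the Fridays and Saturdays of each week.
The following Friday is October 4, 2013.
The following Saturday is October 5, 2013.

October 4, 2013; October 5, 2013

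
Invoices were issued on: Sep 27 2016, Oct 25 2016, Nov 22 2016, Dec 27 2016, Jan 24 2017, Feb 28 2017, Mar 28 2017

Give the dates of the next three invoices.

Apr 25 2017, May 23 2017, Jun 27 2017

All dates are Tuesdays, 28, 28, 35, 28, 35, 28 days apart.
Specifically, the 4th Tuesday of each month.
4th Tuesday of April 2017: Apr 25 2017.
4th Tuesday of May 2017: May 23 2017.
4th Tuesday of June 2017: Jun 27 2017.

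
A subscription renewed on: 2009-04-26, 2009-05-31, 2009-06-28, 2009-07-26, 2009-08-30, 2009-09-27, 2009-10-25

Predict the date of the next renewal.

These are Sundays with 35, 28, 28, 35, 28, 28-day gaps.
Each is the final Sunday of its month — 2009-05-31 is past the 28th, so '4th Sunday' doesn't fit.
November 2009 ends with Sunday 2009-11-29.

2009-11-29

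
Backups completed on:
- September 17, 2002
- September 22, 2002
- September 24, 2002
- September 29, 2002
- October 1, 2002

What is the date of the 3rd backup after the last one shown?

October 13, 2002

Gaps: 5, 2, 5, 2 days — not constant, but cyclic with period 2.
The events fall on every Tuesday and Sunday.
The following Sunday is October 6, 2002.
Next Tuesday: October 8, 2002.
The following Sunday is October 13, 2002.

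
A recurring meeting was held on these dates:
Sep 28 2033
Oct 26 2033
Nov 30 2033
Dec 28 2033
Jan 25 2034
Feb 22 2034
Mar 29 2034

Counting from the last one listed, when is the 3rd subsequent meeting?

Jun 28 2034

These are Wednesdays with 28, 35, 28, 28, 28, 35-day gaps.
Each is the final Wednesday of its month — Nov 30 2033 is past the 28th, so '4th Wednesday' doesn't fit.
April 2034 ends with Wednesday Apr 26 2034.
Last Wednesday of May 2034: May 31 2034.
June 2034 ends with Wednesday Jun 28 2034.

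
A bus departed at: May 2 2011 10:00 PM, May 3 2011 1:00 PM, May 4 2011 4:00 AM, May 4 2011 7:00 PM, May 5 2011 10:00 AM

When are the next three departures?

Gaps: 15, 15, 15, 15 hours — each event is 15 hours after the previous one.
May 5 2011 10:00 AM + 15 h = May 6 2011 1:00 AM.
May 6 2011 1:00 AM + 15 h = May 6 2011 4:00 PM.
May 6 2011 4:00 PM + 15 h = May 7 2011 7:00 AM.

May 6 2011 1:00 AM, May 6 2011 4:00 PM, May 7 2011 7:00 AM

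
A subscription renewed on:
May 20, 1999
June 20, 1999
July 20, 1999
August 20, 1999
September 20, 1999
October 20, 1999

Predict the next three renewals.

November 20, 1999; December 20, 1999; January 20, 2000

Each date is the 20th; the gaps (31, 30, 31, 31, 30) track the month lengths.
The rule is the 20th of each month.
November 1999: November 20, 1999.
Next: December 1999 → December 20, 1999.
Next: January 2000 → January 20, 2000.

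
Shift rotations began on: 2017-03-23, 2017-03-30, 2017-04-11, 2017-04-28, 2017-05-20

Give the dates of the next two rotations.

Intervals are 7, 12, 17, 22 days — an arithmetic progression with common difference 5.
Next gap: 27 days. 2017-05-20 + 27 days = 2017-06-16.
Next gap: 32 days. 2017-06-16 + 32 days = 2017-07-18.

2017-06-16, 2017-07-18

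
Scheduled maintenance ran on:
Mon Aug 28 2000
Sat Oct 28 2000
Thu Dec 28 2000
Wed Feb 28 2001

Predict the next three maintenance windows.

The day-of-month is always 28 (61, 61, 62 days between events).
So this recurs on the 28th of every 2 months.
Next: April 2001 → Sat Apr 28 2001.
June 2001: Thu Jun 28 2001.
Next: August 2001 → Tue Aug 28 2001.

Sat Apr 28 2001, Thu Jun 28 2001, Tue Aug 28 2001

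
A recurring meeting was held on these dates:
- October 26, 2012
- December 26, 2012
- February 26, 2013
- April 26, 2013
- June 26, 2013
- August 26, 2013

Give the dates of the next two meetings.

The day-of-month is always 26 (61, 62, 59, 61, 61 days between events).
So this recurs on the 26th of every 2 months.
October 2013: October 26, 2013.
December 2013: December 26, 2013.

October 26, 2013; December 26, 2013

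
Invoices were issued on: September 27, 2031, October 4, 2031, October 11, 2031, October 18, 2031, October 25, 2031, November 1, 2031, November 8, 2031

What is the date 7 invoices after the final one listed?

December 27, 2031

The spacing is 7, 7, 7, 7, 7, 7 days — always 7 days.
November 8, 2031 + 7 days = November 15, 2031.
November 15, 2031 + 7 days = November 22, 2031.
November 22, 2031 + 7 days = November 29, 2031.
November 29, 2031 + 7 days = December 6, 2031.
December 6, 2031 + 7 days = December 13, 2031.
December 13, 2031 + 7 days = December 20, 2031.
December 20, 2031 + 7 days = December 27, 2031.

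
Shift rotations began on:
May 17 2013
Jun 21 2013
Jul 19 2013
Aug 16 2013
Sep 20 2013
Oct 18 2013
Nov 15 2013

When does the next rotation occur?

Gaps: 35, 28, 28, 35, 28, 28 days — a mix of 28 and 35. Every date is a Friday.
Each is the 3rd Friday of its month.
3rd Friday of December 2013: Dec 20 2013.

Dec 20 2013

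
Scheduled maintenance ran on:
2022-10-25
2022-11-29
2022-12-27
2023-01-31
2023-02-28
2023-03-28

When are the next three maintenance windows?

Every date is a Tuesday; gaps 35, 28, 35, 28, 28 days.
Each is the last Tuesday of its month (at least one falls on the 29th or later, ruling out '4th Tuesday').
Last Tuesday of April 2023: 2023-04-25.
May 2023 ends with Tuesday 2023-05-30.
Last Tuesday of June 2023: 2023-06-27.

2023-04-25, 2023-05-30, 2023-06-27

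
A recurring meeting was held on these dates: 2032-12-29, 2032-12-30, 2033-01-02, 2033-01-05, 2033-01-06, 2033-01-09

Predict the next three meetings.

2033-01-12, 2033-01-13, 2033-01-16

Every event lands on a Wednesday or Thursday or Sunday (gaps cycle 1, 3, 3, 1, 3).
So the schedule is: every Wednesday, Thursday and Sunday.
The following Wednesday is 2033-01-12.
The following Thursday is 2033-01-13.
The following Sunday is 2033-01-16.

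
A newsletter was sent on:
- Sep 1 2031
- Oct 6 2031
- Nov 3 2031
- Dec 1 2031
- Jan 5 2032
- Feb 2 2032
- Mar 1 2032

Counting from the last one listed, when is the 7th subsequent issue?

Oct 4 2032

Gaps: 35, 28, 28, 35, 28, 28 days — a mix of 28 and 35. Every date is a Monday.
Each is the 1st Monday of its month.
April 2032 — 1st Monday is Apr 5 2032.
May 2032 — 1st Monday is May 3 2032.
June 2032 — 1st Monday is Jun 7 2032.
July 2032 — 1st Monday is Jul 5 2032.
August 2032 — 1st Monday is Aug 2 2032.
1st Monday of September 2032: Sep 6 2032.
October 2032 — 1st Monday is Oct 4 2032.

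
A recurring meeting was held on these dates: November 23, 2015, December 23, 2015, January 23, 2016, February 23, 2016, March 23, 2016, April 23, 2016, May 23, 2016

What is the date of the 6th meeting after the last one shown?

Gaps: 30, 31, 31, 29, 31, 30 days — not constant. Every event is on the 23rd of the month.
Pattern: the 23rd of each month.
Next: June 2016 → June 23, 2016.
Next: July 2016 → July 23, 2016.
Next: August 2016 → August 23, 2016.
Next: September 2016 → September 23, 2016.
Next: October 2016 → October 23, 2016.
Next: November 2016 → November 23, 2016.

November 23, 2016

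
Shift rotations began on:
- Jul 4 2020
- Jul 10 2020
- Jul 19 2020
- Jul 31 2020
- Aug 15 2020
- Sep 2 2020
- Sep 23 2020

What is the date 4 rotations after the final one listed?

Jan 15 2021

Intervals are 6, 9, 12, 15, 18, 21 days — an arithmetic progression with common difference 3.
Next gap: 24 days. Sep 23 2020 + 24 days = Oct 17 2020.
Next gap: 27 days. Oct 17 2020 + 27 days = Nov 13 2020.
Next gap: 30 days. Nov 13 2020 + 30 days = Dec 13 2020.
Next gap: 33 days. Dec 13 2020 + 33 days = Jan 15 2021.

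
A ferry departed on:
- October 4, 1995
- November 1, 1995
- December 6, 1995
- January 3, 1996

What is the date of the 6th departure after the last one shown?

These are Wednesdays at 28- or 35-day spacing (28, 35, 28).
The pattern: 1st Wednesday of the month.
February 1996 — 1st Wednesday is February 7, 1996.
1st Wednesday of March 1996: March 6, 1996.
1st Wednesday of April 1996: April 3, 1996.
May 1996 — 1st Wednesday is May 1, 1996.
1st Wednesday of June 1996: June 5, 1996.
1st Wednesday of July 1996: July 3, 1996.

July 3, 1996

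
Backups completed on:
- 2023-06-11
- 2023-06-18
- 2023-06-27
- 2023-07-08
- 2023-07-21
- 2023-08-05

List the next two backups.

2023-08-22, 2023-09-10

The spacing grows by 2 each time: 7, 9, 11, 13, 15 days.
Next gap: 17 days. 2023-08-05 + 17 days = 2023-08-22.
Next gap: 19 days. 2023-08-22 + 19 days = 2023-09-10.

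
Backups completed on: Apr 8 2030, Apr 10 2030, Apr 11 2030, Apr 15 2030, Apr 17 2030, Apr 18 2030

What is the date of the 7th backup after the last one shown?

May 6 2030

The gap pattern 2, 1, 4, 2, 1 repeats every 3 events.
These are the Mondays, Wednesdays and Thursdays of each week.
The following Monday is Apr 22 2030.
The following Wednesday is Apr 24 2030.
The following Thursday is Apr 25 2030.
Next Monday: Apr 29 2030.
The following Wednesday is May 1 2030.
The following Thursday is May 2 2030.
The following Monday is May 6 2030.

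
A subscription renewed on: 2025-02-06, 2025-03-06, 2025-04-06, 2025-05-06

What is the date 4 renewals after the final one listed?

Gaps: 28, 31, 30 days — not constant. Every event is on the 6th of the month.
Pattern: the 6th of each month.
Next: June 2025 → 2025-06-06.
Next: July 2025 → 2025-07-06.
Next: August 2025 → 2025-08-06.
Next: September 2025 → 2025-09-06.

2025-09-06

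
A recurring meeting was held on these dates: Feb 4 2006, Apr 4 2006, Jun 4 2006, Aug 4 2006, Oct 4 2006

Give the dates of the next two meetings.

Each date is the 4th; the gaps (59, 61, 61, 61) track the month lengths.
The rule is the 4th of every 2 months.
Next: December 2006 → Dec 4 2006.
February 2007: Feb 4 2007.

Dec 4 2006, Feb 4 2007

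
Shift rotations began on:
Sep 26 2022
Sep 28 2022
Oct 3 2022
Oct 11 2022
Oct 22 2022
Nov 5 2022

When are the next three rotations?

Nov 22 2022, Dec 12 2022, Jan 4 2023

The spacing grows by 3 each time: 2, 5, 8, 11, 14 days.
Next gap: 17 days. Nov 5 2022 + 17 days = Nov 22 2022.
Next gap: 20 days. Nov 22 2022 + 20 days = Dec 12 2022.
Next gap: 23 days. Dec 12 2022 + 23 days = Jan 4 2023.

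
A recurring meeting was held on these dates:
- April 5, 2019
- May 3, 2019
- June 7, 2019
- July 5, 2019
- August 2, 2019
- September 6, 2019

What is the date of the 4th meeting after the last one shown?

January 3, 2020

These are Fridays at 28- or 35-day spacing (28, 35, 28, 28, 35).
The pattern: 1st Friday of the month.
1st Friday of October 2019: October 4, 2019.
1st Friday of November 2019: November 1, 2019.
1st Friday of December 2019: December 6, 2019.
January 2020 — 1st Friday is January 3, 2020.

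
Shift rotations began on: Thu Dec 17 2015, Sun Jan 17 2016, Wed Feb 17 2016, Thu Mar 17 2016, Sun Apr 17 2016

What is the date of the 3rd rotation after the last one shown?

Each date is the 17th; the gaps (31, 31, 29, 31) track the month lengths.
The rule is the 17th of each month.
May 2016: Tue May 17 2016.
Next: June 2016 → Fri Jun 17 2016.
July 2016: Sun Jul 17 2016.

Sun Jul 17 2016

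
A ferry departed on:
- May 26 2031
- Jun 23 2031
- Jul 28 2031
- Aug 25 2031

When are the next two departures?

All dates are Mondays, 28, 35, 28 days apart.
Specifically, the 4th Monday of each month.
September 2031 — 4th Monday is Sep 22 2031.
October 2031 — 4th Monday is Oct 27 2031.

Sep 22 2031, Oct 27 2031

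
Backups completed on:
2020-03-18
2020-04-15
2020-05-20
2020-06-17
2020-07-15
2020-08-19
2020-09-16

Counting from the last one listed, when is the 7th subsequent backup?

2021-04-21

Gaps: 28, 35, 28, 28, 35, 28 days — a mix of 28 and 35. Every date is a Wednesday.
Each is the 3rd Wednesday of its month.
October 2020 — 3rd Wednesday is 2020-10-21.
3rd Wednesday of November 2020: 2020-11-18.
3rd Wednesday of December 2020: 2020-12-16.
3rd Wednesday of January 2021: 2021-01-20.
February 2021 — 3rd Wednesday is 2021-02-17.
3rd Wednesday of March 2021: 2021-03-17.
April 2021 — 3rd Wednesday is 2021-04-21.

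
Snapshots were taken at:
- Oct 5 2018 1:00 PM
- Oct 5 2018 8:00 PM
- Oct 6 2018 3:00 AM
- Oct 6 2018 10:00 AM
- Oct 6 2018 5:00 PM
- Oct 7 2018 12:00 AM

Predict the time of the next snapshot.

The interval is a steady 7 hours (7, 7, 7, 7, 7).
Oct 7 2018 12:00 AM + 7 h = Oct 7 2018 7:00 AM.

Oct 7 2018 7:00 AM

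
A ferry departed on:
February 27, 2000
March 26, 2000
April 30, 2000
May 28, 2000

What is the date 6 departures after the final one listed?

These are Sundays with 28, 35, 28-day gaps.
Each is the final Sunday of its month — April 30, 2000 is past the 28th, so '4th Sunday' doesn't fit.
June 2000 ends with Sunday June 25, 2000.
Last Sunday of July 2000: July 30, 2000.
Last Sunday of August 2000: August 27, 2000.
September 2000 ends with Sunday September 24, 2000.
October 2000 ends with Sunday October 29, 2000.
Last Sunday of November 2000: November 26, 2000.

November 26, 2000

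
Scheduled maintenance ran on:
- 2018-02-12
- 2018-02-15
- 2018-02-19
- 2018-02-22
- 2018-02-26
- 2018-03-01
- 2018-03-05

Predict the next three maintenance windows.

Gaps: 3, 4, 3, 4, 3, 4 days — not constant, but cyclic with period 2.
The events fall on every Monday and Thursday.
Next Thursday: 2018-03-08.
The following Monday is 2018-03-12.
Next Thursday: 2018-03-15.

2018-03-08, 2018-03-12, 2018-03-15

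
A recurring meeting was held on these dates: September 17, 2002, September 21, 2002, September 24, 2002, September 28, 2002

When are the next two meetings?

October 1, 2002; October 5, 2002

The gap pattern 4, 3, 4 repeats every 2 events.
These are the Tuesdays and Saturdays of each week.
Next Tuesday: October 1, 2002.
The following Saturday is October 5, 2002.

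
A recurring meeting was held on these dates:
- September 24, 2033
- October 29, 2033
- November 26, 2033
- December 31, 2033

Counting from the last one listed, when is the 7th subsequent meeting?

July 29, 2034

These are Saturdays with 35, 28, 35-day gaps.
Each is the final Saturday of its month — October 29, 2033 is past the 28th, so '4th Saturday' doesn't fit.
January 2034 ends with Saturday January 28, 2034.
February 2034 ends with Saturday February 25, 2034.
March 2034 ends with Saturday March 25, 2034.
Last Saturday of April 2034: April 29, 2034.
May 2034 ends with Saturday May 27, 2034.
Last Saturday of June 2034: June 24, 2034.
Last Saturday of July 2034: July 29, 2034.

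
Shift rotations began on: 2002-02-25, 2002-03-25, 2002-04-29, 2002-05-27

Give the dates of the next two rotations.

All Mondays; the gaps (28, 35, 28) vary with month length.
This is the last Monday of each month.
June 2002 ends with Monday 2002-06-24.
Last Monday of July 2002: 2002-07-29.

2002-06-24, 2002-07-29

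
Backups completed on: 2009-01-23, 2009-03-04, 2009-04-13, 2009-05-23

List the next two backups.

Gaps between consecutive events: 40, 40, 40 days — a constant 40-day interval.
2009-05-23 + 40 days = 2009-07-02.
2009-07-02 + 40 days = 2009-08-11.

2009-07-02, 2009-08-11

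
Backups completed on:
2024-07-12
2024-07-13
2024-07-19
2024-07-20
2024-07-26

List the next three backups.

Every event lands on a Friday or Saturday (gaps cycle 1, 6, 1, 6).
So the schedule is: every Friday and Saturday.
Next Saturday: 2024-07-27.
The following Friday is 2024-08-02.
The following Saturday is 2024-08-03.

2024-07-27, 2024-08-02, 2024-08-03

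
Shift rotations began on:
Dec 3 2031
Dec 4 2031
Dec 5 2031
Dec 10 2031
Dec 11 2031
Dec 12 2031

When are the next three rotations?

Dec 17 2031, Dec 18 2031, Dec 19 2031

Gaps: 1, 1, 5, 1, 1 days — not constant, but cyclic with period 3.
The events fall on every Wednesday, Thursday and Friday.
The following Wednesday is Dec 17 2031.
Next Thursday: Dec 18 2031.
The following Friday is Dec 19 2031.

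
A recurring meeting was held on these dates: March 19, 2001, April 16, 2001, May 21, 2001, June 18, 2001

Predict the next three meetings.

These are Mondays at 28- or 35-day spacing (28, 35, 28).
The pattern: 3rd Monday of the month.
3rd Monday of July 2001: July 16, 2001.
3rd Monday of August 2001: August 20, 2001.
3rd Monday of September 2001: September 17, 2001.

July 16, 2001; August 20, 2001; September 17, 2001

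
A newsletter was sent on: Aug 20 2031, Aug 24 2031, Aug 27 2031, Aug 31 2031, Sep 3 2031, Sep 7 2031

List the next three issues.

Gaps: 4, 3, 4, 3, 4 days — not constant, but cyclic with period 2.
The events fall on every Wednesday and Sunday.
The following Wednesday is Sep 10 2031.
Next Sunday: Sep 14 2031.
Next Wednesday: Sep 17 2031.

Sep 10 2031, Sep 14 2031, Sep 17 2031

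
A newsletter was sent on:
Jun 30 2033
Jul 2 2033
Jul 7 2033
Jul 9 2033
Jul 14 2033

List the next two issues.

Jul 16 2033, Jul 21 2033

Every event lands on a Thursday or Saturday (gaps cycle 2, 5, 2, 5).
So the schedule is: every Thursday and Saturday.
Next Saturday: Jul 16 2033.
The following Thursday is Jul 21 2033.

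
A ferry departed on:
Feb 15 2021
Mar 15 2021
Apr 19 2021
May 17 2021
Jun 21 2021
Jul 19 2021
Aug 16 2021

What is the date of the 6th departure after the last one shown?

Gaps: 28, 35, 28, 35, 28, 28 days — a mix of 28 and 35. Every date is a Monday.
Each is the 3rd Monday of its month.
September 2021 — 3rd Monday is Sep 20 2021.
3rd Monday of October 2021: Oct 18 2021.
November 2021 — 3rd Monday is Nov 15 2021.
December 2021 — 3rd Monday is Dec 20 2021.
3rd Monday of January 2022: Jan 17 2022.
February 2022 — 3rd Monday is Feb 21 2022.

Feb 21 2022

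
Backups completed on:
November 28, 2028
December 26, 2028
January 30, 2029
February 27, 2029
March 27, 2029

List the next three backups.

Every date is a Tuesday; gaps 28, 35, 28, 28 days.
Each is the last Tuesday of its month (at least one falls on the 29th or later, ruling out '4th Tuesday').
April 2029 ends with Tuesday April 24, 2029.
May 2029 ends with Tuesday May 29, 2029.
June 2029 ends with Tuesday June 26, 2029.

April 24, 2029; May 29, 2029; June 26, 2029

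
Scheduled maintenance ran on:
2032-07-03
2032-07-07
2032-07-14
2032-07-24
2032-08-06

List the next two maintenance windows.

2032-08-22, 2032-09-10

Intervals are 4, 7, 10, 13 days — an arithmetic progression with common difference 3.
Next gap: 16 days. 2032-08-06 + 16 days = 2032-08-22.
Next gap: 19 days. 2032-08-22 + 19 days = 2032-09-10.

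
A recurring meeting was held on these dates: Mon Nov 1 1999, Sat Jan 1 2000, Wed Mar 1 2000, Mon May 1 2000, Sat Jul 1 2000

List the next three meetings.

Fri Sep 1 2000, Wed Nov 1 2000, Mon Jan 1 2001

Gaps: 61, 60, 61, 61 days — not constant. Every event is on the 1st of the month.
Pattern: the 1st of every 2 months.
Next: September 2000 → Fri Sep 1 2000.
November 2000: Wed Nov 1 2000.
January 2001: Mon Jan 1 2001.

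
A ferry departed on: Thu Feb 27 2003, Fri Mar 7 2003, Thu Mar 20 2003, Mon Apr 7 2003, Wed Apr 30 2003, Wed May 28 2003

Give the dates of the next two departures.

Mon Jun 30 2003, Thu Aug 7 2003

Gaps: 8, 13, 18, 23, 28 days — each gap is 5 larger than the previous one.
Next gap: 33 days. Wed May 28 2003 + 33 days = Mon Jun 30 2003.
Next gap: 38 days. Mon Jun 30 2003 + 38 days = Thu Aug 7 2003.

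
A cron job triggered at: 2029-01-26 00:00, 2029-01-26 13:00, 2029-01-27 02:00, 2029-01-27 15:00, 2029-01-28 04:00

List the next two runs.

2029-01-28 17:00, 2029-01-29 06:00

Spacing: 13, 13, 13, 13 h — constant 13 h.
2029-01-28 04:00 + 13 h = 2029-01-28 17:00.
2029-01-28 17:00 + 13 h = 2029-01-29 06:00.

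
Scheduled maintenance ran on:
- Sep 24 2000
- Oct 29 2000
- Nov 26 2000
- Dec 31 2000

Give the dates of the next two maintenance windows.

Jan 28 2001, Feb 25 2001

All Sundays; the gaps (35, 28, 35) vary with month length.
This is the last Sunday of each month.
January 2001 ends with Sunday Jan 28 2001.
Last Sunday of February 2001: Feb 25 2001.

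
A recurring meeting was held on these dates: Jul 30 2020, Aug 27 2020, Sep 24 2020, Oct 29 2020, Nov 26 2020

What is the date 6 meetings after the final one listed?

Every date is a Thursday; gaps 28, 28, 35, 28 days.
Each is the last Thursday of its month (at least one falls on the 29th or later, ruling out '4th Thursday').
Last Thursday of December 2020: Dec 31 2020.
Last Thursday of January 2021: Jan 28 2021.
February 2021 ends with Thursday Feb 25 2021.
March 2021 ends with Thursday Mar 25 2021.
Last Thursday of April 2021: Apr 29 2021.
Last Thursday of May 2021: May 27 2021.

May 27 2021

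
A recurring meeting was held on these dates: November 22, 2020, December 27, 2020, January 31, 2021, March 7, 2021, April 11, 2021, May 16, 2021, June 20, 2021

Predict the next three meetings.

The spacing is 35, 35, 35, 35, 35, 35 days — always 35 days.
June 20, 2021 + 35 days = July 25, 2021.
July 25, 2021 + 35 days = August 29, 2021.
August 29, 2021 + 35 days = October 3, 2021.

July 25, 2021; August 29, 2021; October 3, 2021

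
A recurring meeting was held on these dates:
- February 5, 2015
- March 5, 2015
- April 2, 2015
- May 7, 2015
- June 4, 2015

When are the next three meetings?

All dates are Thursdays, 28, 28, 35, 28 days apart.
Specifically, the 1st Thursday of each month.
1st Thursday of July 2015: July 2, 2015.
1st Thursday of August 2015: August 6, 2015.
1st Thursday of September 2015: September 3, 2015.

July 2, 2015; August 6, 2015; September 3, 2015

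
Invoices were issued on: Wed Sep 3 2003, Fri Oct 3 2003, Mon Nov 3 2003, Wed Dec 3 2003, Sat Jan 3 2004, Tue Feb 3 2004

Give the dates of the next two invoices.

Wed Mar 3 2004, Sat Apr 3 2004

The day-of-month is always 3 (30, 31, 30, 31, 31 days between events).
So this recurs on the 3rd of each month.
March 2004: Wed Mar 3 2004.
April 2004: Sat Apr 3 2004.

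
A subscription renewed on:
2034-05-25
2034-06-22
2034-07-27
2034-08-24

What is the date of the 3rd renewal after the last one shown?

These are Thursdays at 28- or 35-day spacing (28, 35, 28).
The pattern: 4th Thursday of the month.
4th Thursday of September 2034: 2034-09-28.
4th Thursday of October 2034: 2034-10-26.
November 2034 — 4th Thursday is 2034-11-23.

2034-11-23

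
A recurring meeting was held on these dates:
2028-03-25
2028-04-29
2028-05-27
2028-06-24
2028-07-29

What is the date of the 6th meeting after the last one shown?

All Saturdays; the gaps (35, 28, 28, 35) vary with month length.
This is the last Saturday of each month.
August 2028 ends with Saturday 2028-08-26.
Last Saturday of September 2028: 2028-09-30.
Last Saturday of October 2028: 2028-10-28.
Last Saturday of November 2028: 2028-11-25.
Last Saturday of December 2028: 2028-12-30.
Last Saturday of January 2029: 2029-01-27.

2029-01-27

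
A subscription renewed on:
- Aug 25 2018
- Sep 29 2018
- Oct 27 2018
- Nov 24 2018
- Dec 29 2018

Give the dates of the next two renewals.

These are Saturdays with 35, 28, 28, 35-day gaps.
Each is the final Saturday of its month — Sep 29 2018 is past the 28th, so '4th Saturday' doesn't fit.
January 2019 ends with Saturday Jan 26 2019.
February 2019 ends with Saturday Feb 23 2019.

Jan 26 2019, Feb 23 2019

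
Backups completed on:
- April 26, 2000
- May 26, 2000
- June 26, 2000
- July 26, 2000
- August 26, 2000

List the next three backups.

September 26, 2000; October 26, 2000; November 26, 2000

The day-of-month is always 26 (30, 31, 30, 31 days between events).
So this recurs on the 26th of each month.
September 2000: September 26, 2000.
October 2000: October 26, 2000.
Next: November 2000 → November 26, 2000.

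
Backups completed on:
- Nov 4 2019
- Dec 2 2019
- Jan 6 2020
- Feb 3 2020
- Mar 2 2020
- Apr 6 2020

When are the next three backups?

May 4 2020, Jun 1 2020, Jul 6 2020

These are Mondays at 28- or 35-day spacing (28, 35, 28, 28, 35).
The pattern: 1st Monday of the month.
1st Monday of May 2020: May 4 2020.
1st Monday of June 2020: Jun 1 2020.
1st Monday of July 2020: Jul 6 2020.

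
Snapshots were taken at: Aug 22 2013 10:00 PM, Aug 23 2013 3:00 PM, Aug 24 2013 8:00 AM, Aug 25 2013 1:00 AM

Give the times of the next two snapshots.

Aug 25 2013 6:00 PM, Aug 26 2013 11:00 AM

Spacing: 17, 17, 17 h — constant 17 h.
Aug 25 2013 1:00 AM + 17 h = Aug 25 2013 6:00 PM.
Aug 25 2013 6:00 PM + 17 h = Aug 26 2013 11:00 AM.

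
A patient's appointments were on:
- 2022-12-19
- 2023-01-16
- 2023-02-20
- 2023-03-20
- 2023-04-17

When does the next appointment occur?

These are Mondays at 28- or 35-day spacing (28, 35, 28, 28).
The pattern: 3rd Monday of the month.
May 2023 — 3rd Monday is 2023-05-15.

2023-05-15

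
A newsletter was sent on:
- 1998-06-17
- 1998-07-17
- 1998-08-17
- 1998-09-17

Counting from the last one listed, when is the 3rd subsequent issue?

Each date is the 17th; the gaps (30, 31, 31) track the month lengths.
The rule is the 17th of each month.
October 1998: 1998-10-17.
November 1998: 1998-11-17.
Next: December 1998 → 1998-12-17.

1998-12-17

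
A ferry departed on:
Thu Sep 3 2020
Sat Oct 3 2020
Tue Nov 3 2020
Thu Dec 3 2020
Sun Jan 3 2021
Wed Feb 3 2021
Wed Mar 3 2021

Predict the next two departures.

Sat Apr 3 2021, Mon May 3 2021

Each date is the 3rd; the gaps (30, 31, 30, 31, 31, 28) track the month lengths.
The rule is the 3rd of each month.
Next: April 2021 → Sat Apr 3 2021.
May 2021: Mon May 3 2021.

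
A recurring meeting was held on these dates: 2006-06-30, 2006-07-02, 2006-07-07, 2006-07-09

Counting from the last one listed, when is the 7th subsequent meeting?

The gap pattern 2, 5, 2 repeats every 2 events.
These are the Fridays and Sundays of each week.
Next Friday: 2006-07-14.
Next Sunday: 2006-07-16.
Next Friday: 2006-07-21.
Next Sunday: 2006-07-23.
Next Friday: 2006-07-28.
Next Sunday: 2006-07-30.
Next Friday: 2006-08-04.

2006-08-04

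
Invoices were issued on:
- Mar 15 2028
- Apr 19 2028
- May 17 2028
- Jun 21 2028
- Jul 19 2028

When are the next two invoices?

All dates are Wednesdays, 35, 28, 35, 28 days apart.
Specifically, the 3rd Wednesday of each month.
3rd Wednesday of August 2028: Aug 16 2028.
3rd Wednesday of September 2028: Sep 20 2028.

Aug 16 2028, Sep 20 2028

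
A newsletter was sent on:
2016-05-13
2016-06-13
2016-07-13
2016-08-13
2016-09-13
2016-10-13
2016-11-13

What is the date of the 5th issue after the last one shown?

Gaps: 31, 30, 31, 31, 30, 31 days — not constant. Every event is on the 13th of the month.
Pattern: the 13th of each month.
Next: December 2016 → 2016-12-13.
Next: January 2017 → 2017-01-13.
Next: February 2017 → 2017-02-13.
Next: March 2017 → 2017-03-13.
Next: April 2017 → 2017-04-13.

2017-04-13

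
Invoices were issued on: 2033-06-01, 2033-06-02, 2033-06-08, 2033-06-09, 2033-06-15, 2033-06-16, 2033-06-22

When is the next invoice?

Gaps: 1, 6, 1, 6, 1, 6 days — not constant, but cyclic with period 2.
The events fall on every Wednesday and Thursday.
The following Thursday is 2033-06-23.

2033-06-23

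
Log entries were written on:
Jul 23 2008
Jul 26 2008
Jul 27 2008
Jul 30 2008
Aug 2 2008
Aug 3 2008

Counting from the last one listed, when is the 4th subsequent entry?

Gaps: 3, 1, 3, 3, 1 days — not constant, but cyclic with period 3.
The events fall on every Wednesday, Saturday and Sunday.
The following Wednesday is Aug 6 2008.
Next Saturday: Aug 9 2008.
Next Sunday: Aug 10 2008.
Next Wednesday: Aug 13 2008.

Aug 13 2008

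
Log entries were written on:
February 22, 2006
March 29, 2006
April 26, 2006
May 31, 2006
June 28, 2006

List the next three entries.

These are Wednesdays with 35, 28, 35, 28-day gaps.
Each is the final Wednesday of its month — March 29, 2006 is past the 28th, so '4th Wednesday' doesn't fit.
July 2006 ends with Wednesday July 26, 2006.
August 2006 ends with Wednesday August 30, 2006.
Last Wednesday of September 2006: September 27, 2006.

July 26, 2006; August 30, 2006; September 27, 2006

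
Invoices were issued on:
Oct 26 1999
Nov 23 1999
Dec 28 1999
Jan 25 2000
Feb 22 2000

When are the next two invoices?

Mar 28 2000, Apr 25 2000

Gaps: 28, 35, 28, 28 days — a mix of 28 and 35. Every date is a Tuesday.
Each is the 4th Tuesday of its month.
4th Tuesday of March 2000: Mar 28 2000.
4th Tuesday of April 2000: Apr 25 2000.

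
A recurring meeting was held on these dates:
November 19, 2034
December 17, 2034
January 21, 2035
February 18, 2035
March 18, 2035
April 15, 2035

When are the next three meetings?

May 20, 2035; June 17, 2035; July 15, 2035

All dates are Sundays, 28, 35, 28, 28, 28 days apart.
Specifically, the 3rd Sunday of each month.
May 2035 — 3rd Sunday is May 20, 2035.
June 2035 — 3rd Sunday is June 17, 2035.
July 2035 — 3rd Sunday is July 15, 2035.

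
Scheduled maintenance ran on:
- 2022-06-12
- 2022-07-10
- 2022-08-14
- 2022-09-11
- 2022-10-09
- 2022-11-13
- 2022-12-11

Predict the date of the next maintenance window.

2023-01-08

These are Sundays at 28- or 35-day spacing (28, 35, 28, 28, 35, 28).
The pattern: 2nd Sunday of the month.
January 2023 — 2nd Sunday is 2023-01-08.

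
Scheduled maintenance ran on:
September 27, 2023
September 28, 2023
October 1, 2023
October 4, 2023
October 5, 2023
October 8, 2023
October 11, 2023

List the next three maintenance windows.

Gaps: 1, 3, 3, 1, 3, 3 days — not constant, but cyclic with period 3.
The events fall on every Wednesday, Thursday and Sunday.
The following Thursday is October 12, 2023.
Next Sunday: October 15, 2023.
Next Wednesday: October 18, 2023.

October 12, 2023; October 15, 2023; October 18, 2023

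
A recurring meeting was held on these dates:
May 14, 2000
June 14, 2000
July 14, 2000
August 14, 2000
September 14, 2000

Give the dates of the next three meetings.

October 14, 2000; November 14, 2000; December 14, 2000

The day-of-month is always 14 (31, 30, 31, 31 days between events).
So this recurs on the 14th of each month.
October 2000: October 14, 2000.
November 2000: November 14, 2000.
Next: December 2000 → December 14, 2000.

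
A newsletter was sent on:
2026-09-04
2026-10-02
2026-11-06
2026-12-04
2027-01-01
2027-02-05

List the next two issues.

All dates are Fridays, 28, 35, 28, 28, 35 days apart.
Specifically, the 1st Friday of each month.
1st Friday of March 2027: 2027-03-05.
1st Friday of April 2027: 2027-04-02.

2027-03-05, 2027-04-02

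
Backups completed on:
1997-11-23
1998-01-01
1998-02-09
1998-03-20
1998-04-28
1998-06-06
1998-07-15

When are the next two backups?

The spacing is 39, 39, 39, 39, 39, 39 days — always 39 days.
1998-07-15 + 39 days = 1998-08-23.
1998-08-23 + 39 days = 1998-10-01.

1998-08-23, 1998-10-01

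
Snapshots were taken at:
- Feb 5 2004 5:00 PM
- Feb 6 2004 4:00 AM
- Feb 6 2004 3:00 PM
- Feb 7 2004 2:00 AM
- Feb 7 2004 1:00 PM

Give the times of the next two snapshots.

Feb 8 2004 12:00 AM, Feb 8 2004 11:00 AM

Spacing: 11, 11, 11, 11 h — constant 11 h.
Feb 7 2004 1:00 PM + 11 h = Feb 8 2004 12:00 AM.
Feb 8 2004 12:00 AM + 11 h = Feb 8 2004 11:00 AM.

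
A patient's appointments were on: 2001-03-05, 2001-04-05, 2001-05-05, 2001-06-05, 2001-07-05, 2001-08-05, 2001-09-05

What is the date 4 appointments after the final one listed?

Each date is the 5th; the gaps (31, 30, 31, 30, 31, 31) track the month lengths.
The rule is the 5th of each month.
October 2001: 2001-10-05.
November 2001: 2001-11-05.
December 2001: 2001-12-05.
Next: January 2002 → 2002-01-05.

2002-01-05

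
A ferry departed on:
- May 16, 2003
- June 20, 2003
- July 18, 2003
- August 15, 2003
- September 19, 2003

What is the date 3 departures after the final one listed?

Gaps: 35, 28, 28, 35 days — a mix of 28 and 35. Every date is a Friday.
Each is the 3rd Friday of its month.
October 2003 — 3rd Friday is October 17, 2003.
November 2003 — 3rd Friday is November 21, 2003.
3rd Friday of December 2003: December 19, 2003.

December 19, 2003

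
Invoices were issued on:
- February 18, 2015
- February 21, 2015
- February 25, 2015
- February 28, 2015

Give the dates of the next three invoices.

Gaps: 3, 4, 3 days — not constant, but cyclic with period 2.
The events fall on every Wednesday and Saturday.
The following Wednesday is March 4, 2015.
The following Saturday is March 7, 2015.
The following Wednesday is March 11, 2015.

March 4, 2015; March 7, 2015; March 11, 2015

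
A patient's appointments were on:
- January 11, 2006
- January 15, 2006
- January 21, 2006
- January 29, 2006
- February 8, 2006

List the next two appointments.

February 20, 2006; March 6, 2006

Gaps: 4, 6, 8, 10 days — each gap is 2 larger than the previous one.
Next gap: 12 days. February 8, 2006 + 12 days = February 20, 2006.
Next gap: 14 days. February 20, 2006 + 14 days = March 6, 2006.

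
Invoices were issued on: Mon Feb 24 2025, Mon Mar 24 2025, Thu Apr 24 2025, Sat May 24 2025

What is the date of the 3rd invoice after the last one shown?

Each date is the 24th; the gaps (28, 31, 30) track the month lengths.
The rule is the 24th of each month.
June 2025: Tue Jun 24 2025.
Next: July 2025 → Thu Jul 24 2025.
August 2025: Sun Aug 24 2025.

Sun Aug 24 2025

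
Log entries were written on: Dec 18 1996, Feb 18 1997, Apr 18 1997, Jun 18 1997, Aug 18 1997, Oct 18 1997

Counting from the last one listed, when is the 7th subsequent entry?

Dec 18 1998

The day-of-month is always 18 (62, 59, 61, 61, 61 days between events).
So this recurs on the 18th of every 2 months.
December 1997: Dec 18 1997.
Next: February 1998 → Feb 18 1998.
April 1998: Apr 18 1998.
Next: June 1998 → Jun 18 1998.
Next: August 1998 → Aug 18 1998.
October 1998: Oct 18 1998.
Next: December 1998 → Dec 18 1998.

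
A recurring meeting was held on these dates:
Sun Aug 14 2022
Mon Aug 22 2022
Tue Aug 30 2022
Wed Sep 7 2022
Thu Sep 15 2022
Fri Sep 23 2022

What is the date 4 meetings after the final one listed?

Tue Oct 25 2022

Gaps between consecutive events: 8, 8, 8, 8, 8 days — a constant 8-day interval.
Fri Sep 23 2022 + 8 days = Sat Oct 1 2022.
Sat Oct 1 2022 + 8 days = Sun Oct 9 2022.
Sun Oct 9 2022 + 8 days = Mon Oct 17 2022.
Mon Oct 17 2022 + 8 days = Tue Oct 25 2022.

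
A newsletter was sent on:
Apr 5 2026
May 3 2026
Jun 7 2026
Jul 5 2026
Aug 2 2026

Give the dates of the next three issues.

Sep 6 2026, Oct 4 2026, Nov 1 2026

All dates are Sundays, 28, 35, 28, 28 days apart.
Specifically, the 1st Sunday of each month.
1st Sunday of September 2026: Sep 6 2026.
October 2026 — 1st Sunday is Oct 4 2026.
1st Sunday of November 2026: Nov 1 2026.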